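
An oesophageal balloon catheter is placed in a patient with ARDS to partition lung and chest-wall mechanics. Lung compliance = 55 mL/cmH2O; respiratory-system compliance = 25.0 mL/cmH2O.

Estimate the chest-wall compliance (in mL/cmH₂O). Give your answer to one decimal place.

1/Ccw = 1/Crs − 1/CL.
1/Ccw = 1/25.0 − 1/55 = 0.02182.
Ccw = 45.83 mL/cmH2O.

45.8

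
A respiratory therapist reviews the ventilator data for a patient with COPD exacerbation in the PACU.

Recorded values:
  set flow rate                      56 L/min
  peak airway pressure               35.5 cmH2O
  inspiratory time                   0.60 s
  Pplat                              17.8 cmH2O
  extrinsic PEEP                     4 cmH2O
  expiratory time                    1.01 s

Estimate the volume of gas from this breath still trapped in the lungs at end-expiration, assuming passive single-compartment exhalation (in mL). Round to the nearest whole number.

Flow: 56 L/min ÷ 60 = 0.9333 L/s.
Vt = flow × Ti = 0.9333 L/s × 0.60 s × 1000 mL/L = 559.98 mL.
R = (PIP − Pplat)/V̇ = (35.5 − 17.8) / 0.9333 = 17.7/0.9333 = 18.965 cmH2O·s/L.
C = Vt/(Pplat − PEEP) = 559.98 / (17.8 − 4) = 559.98/13.8 = 40.578 mL/cmH2O.
τ = R × C = 18.965 × 0.04058 L/cmH2O = 0.7696 s.
Fraction remaining = e^(−Te/τ) = e^(−1.01/0.7696) = 0.2692.
Trapped volume = 559.98 × 0.2692 = 150.75 mL.

151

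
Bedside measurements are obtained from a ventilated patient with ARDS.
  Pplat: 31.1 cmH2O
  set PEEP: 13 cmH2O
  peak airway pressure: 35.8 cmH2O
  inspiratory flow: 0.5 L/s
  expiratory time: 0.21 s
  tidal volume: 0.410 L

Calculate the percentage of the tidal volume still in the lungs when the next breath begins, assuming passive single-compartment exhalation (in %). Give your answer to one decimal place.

37.3

R = (PIP − Pplat)/V̇ = (35.8 − 31.1) / 0.5 = 4.7/0.5 = 9.4 cmH2O·s/L.
C = Vt/(Pplat − PEEP) = 410.0 / (31.1 − 13) = 410.0/18.1 = 22.652 mL/cmH2O.
τ = R × C = 9.4 × 0.02265 L/cmH2O = 0.2129 s.
Fraction remaining at end-expiration = e^(−Te/τ) = e^(−0.21/0.2129) = 0.3729 → 37.29%.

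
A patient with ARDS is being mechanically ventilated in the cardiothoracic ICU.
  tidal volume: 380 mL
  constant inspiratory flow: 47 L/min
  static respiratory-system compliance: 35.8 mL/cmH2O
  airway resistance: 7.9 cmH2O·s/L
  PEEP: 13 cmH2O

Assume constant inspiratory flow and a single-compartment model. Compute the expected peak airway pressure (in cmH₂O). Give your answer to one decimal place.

29.8

Flow: 47 L/min ÷ 60 = 0.7833 L/s.
Equation of motion (constant flow): PIP = Vt/C + R·V̇ + PEEP.
PIP = 380/35.8 + 7.9×0.7833 + 13 = 10.615 + 6.188 + 13 = 29.803 cmH2O.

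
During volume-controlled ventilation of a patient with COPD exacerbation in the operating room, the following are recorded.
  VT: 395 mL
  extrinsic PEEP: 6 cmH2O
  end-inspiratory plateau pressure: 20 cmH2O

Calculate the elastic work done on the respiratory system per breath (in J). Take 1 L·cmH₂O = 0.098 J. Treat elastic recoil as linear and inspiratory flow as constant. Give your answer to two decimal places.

0.27

Elastic work ≈ ½ × (Pplat − PEEP) × Vt = 0.5 × (20 − 6) × 0.395 L = 0.5 × 14.0 × 0.395 = 2.765 L·cmH2O.
× 0.098 J/(L·cmH2O) → 0.271 J.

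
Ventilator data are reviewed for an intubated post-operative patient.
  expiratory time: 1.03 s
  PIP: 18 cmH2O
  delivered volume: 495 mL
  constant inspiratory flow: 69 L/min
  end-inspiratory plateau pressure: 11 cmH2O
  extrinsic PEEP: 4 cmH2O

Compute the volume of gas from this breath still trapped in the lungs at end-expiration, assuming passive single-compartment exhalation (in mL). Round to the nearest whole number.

45

Flow: 69 L/min ÷ 60 = 1.15 L/s.
R = (PIP − Pplat)/V̇ = (18 − 11) / 1.15 = 7.0/1.15 = 6.087 cmH2O·s/L.
C = Vt/(Pplat − PEEP) = 495.0 / (11 − 4) = 495.0/7.0 = 70.714 mL/cmH2O.
τ = R × C = 6.087 × 0.07071 L/cmH2O = 0.4304 s.
Fraction remaining = e^(−Te/τ) = e^(−1.03/0.4304) = 0.09134.
Trapped volume = 495.0 × 0.09134 = 45.213 mL.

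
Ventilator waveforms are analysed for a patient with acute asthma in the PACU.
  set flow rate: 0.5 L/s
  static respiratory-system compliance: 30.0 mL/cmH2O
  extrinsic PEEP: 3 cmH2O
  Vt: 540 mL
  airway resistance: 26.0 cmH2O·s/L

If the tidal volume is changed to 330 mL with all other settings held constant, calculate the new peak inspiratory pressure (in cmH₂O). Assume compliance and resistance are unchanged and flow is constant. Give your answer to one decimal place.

PIP = Vt/C + R·V̇ + PEEP (constant-flow equation of motion).
Only the elastic term changes: ΔPIP = ΔVt / C = (330 − 540) / 30.0 = -7.0 cmH2O.
Original PIP = 540/30.0 + 26.0×0.5 + 3 = 34.0 cmH2O; new PIP = 34.0 + (-7.0) = 27.0 cmH2O.

27.0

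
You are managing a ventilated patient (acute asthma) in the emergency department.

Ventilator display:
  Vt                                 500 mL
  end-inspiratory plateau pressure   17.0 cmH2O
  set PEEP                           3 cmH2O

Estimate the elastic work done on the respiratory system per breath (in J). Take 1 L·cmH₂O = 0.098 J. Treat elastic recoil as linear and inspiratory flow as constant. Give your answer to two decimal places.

0.34

Elastic work ≈ ½ × (Pplat − PEEP) × Vt = 0.5 × (17.0 − 3) × 0.500 L = 0.5 × 14.0 × 0.500 = 3.5 L·cmH2O.
× 0.098 J/(L·cmH2O) → 0.343 J.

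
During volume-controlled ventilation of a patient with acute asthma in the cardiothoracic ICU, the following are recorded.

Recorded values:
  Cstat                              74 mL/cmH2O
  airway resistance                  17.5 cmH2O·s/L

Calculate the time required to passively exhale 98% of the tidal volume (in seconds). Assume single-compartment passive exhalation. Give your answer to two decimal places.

τ = R × C = 17.5 × 74 mL/cmH2O = 17.5 × 0.074 L/cmH2O = 1.295 s.
Exhaled fraction f = 1 − e^(−t/τ) → t = −τ·ln(1 − f) = −1.295·ln(0.02) = 5.066 s.

5.07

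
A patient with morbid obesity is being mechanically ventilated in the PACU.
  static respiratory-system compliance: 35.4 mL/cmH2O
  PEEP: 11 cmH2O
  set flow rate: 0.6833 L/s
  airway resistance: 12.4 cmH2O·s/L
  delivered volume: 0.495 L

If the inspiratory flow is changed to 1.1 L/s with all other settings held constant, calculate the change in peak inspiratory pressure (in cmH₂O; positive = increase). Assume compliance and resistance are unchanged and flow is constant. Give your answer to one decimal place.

PIP = Vt/C + R·V̇ + PEEP (constant-flow equation of motion).
Only the resistive term changes: ΔPIP = R × ΔV̇ = 12.4 × (1.1 − 0.6833) = 12.4 × 0.4167 = 5.167 cmH2O.

5.2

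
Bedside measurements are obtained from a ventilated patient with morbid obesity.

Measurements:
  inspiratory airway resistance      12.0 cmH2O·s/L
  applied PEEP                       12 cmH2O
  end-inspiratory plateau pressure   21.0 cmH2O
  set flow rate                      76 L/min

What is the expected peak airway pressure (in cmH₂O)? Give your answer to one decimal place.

36.2

Flow: 76 L/min ÷ 60 = 1.2667 L/s.
PIP = Pplat + Raw × flow = 21.0 + 12.0 × 1.2667 = 21.0 + 15.2 = 36.2 cmH2O.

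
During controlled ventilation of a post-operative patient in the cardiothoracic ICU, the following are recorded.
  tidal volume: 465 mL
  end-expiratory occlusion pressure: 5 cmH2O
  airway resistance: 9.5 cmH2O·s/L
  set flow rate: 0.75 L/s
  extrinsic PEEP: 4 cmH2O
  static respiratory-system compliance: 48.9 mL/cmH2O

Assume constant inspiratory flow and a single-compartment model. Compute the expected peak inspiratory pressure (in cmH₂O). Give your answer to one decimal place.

Total PEEP = 5 cmH2O (set 4 + intrinsic 1); this is the baseline alveolar pressure.
Equation of motion (constant flow): PIP = Vt/C + R·V̇ + PEEP.
PIP = 465/48.9 + 9.5×0.75 + 5 = 9.509 + 7.125 + 5 = 21.634 cmH2O.

21.6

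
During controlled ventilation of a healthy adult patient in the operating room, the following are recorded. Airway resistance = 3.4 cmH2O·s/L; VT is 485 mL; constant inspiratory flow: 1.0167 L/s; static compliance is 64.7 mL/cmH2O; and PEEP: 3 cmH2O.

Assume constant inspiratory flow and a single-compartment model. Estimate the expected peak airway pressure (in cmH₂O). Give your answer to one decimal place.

14.0

Equation of motion (constant flow): PIP = Vt/C + R·V̇ + PEEP.
PIP = 485/64.7 + 3.4×1.0167 + 3 = 7.496 + 3.457 + 3 = 13.953 cmH2O.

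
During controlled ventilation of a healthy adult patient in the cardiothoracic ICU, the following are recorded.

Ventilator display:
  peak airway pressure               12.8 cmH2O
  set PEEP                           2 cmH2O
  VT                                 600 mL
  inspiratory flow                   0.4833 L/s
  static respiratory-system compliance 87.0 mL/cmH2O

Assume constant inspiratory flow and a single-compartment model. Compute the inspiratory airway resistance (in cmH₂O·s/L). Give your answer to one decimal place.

Equation of motion (constant flow): PIP = Vt/C + R·V̇ + PEEP.
R·V̇ = PIP − Vt/C − PEEP = 12.8 − 600/87.0 − 2 = 12.8 − 6.897 − 2 = 3.903 cmH2O.
R = 3.903 / 0.4833 = 8.076 cmH2O·s/L.

8.1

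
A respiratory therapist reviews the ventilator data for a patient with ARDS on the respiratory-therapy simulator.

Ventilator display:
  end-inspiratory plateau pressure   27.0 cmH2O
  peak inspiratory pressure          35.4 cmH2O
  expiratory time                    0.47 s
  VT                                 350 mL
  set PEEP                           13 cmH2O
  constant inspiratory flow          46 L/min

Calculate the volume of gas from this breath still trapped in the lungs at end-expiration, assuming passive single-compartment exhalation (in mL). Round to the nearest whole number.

63

Flow: 46 L/min ÷ 60 = 0.7667 L/s.
R = (PIP − Pplat)/V̇ = (35.4 − 27.0) / 0.7667 = 8.4/0.7667 = 10.956 cmH2O·s/L.
C = Vt/(Pplat − PEEP) = 350.0 / (27.0 − 13) = 350.0/14.0 = 25.0 mL/cmH2O.
τ = R × C = 10.956 × 0.025 L/cmH2O = 0.2739 s.
Fraction remaining = e^(−Te/τ) = e^(−0.47/0.2739) = 0.1798.
Trapped volume = 350.0 × 0.1798 = 62.93 mL.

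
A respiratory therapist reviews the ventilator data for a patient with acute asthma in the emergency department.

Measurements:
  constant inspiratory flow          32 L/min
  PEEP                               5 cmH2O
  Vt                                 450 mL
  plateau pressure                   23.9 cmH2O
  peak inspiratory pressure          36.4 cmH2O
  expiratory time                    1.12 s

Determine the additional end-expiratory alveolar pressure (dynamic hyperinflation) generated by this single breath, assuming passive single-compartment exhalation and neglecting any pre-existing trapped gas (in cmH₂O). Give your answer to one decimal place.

Flow: 32 L/min ÷ 60 = 0.5333 L/s.
R = (PIP − Pplat)/V̇ = (36.4 − 23.9) / 0.5333 = 12.5/0.5333 = 23.439 cmH2O·s/L.
C = Vt/(Pplat − PEEP) = 450.0 / (23.9 − 5) = 450.0/18.9 = 23.81 mL/cmH2O.
τ = R × C = 23.439 × 0.02381 L/cmH2O = 0.5581 s.
Fraction remaining = e^(−Te/τ) = e^(−1.12/0.5581) = 0.1344; trapped volume = 450.0 × 0.1344 = 60.48 mL.
Additional alveolar pressure from trapping ≈ V_trapped / C = 60.48 / 23.81 = 2.54 cmH2O.

2.5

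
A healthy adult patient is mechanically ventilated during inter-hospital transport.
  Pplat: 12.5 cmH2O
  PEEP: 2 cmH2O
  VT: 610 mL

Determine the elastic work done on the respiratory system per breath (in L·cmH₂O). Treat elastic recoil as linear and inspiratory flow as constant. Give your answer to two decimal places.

3.20

Elastic work ≈ ½ × (Pplat − PEEP) × Vt = 0.5 × (12.5 − 2) × 0.610 L = 0.5 × 10.5 × 0.610 = 3.203 L·cmH2O.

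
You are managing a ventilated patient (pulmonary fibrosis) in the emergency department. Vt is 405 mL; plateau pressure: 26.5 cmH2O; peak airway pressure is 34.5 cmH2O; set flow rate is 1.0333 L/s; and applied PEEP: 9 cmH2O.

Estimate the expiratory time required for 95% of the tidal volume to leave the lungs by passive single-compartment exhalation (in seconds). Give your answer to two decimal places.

0.54

R = (PIP − Pplat)/V̇ = (34.5 − 26.5) / 1.0333 = 8.0/1.0333 = 7.742 cmH2O·s/L.
C = Vt/(Pplat − PEEP) = 405.0 / (26.5 − 9) = 405.0/17.5 = 23.143 mL/cmH2O.
τ = R × C = 7.742 × 0.02314 L/cmH2O = 0.1791 s.
t = −τ·ln(1 − 0.95) = −0.1791·ln(0.05) = 0.5365 s.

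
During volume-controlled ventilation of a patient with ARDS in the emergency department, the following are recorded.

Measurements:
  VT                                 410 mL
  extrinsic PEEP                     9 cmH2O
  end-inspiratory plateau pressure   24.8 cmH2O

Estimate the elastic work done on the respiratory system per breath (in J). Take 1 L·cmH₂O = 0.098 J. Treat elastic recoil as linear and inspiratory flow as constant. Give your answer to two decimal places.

0.32

Elastic work ≈ ½ × (Pplat − PEEP) × Vt = 0.5 × (24.8 − 9) × 0.410 L = 0.5 × 15.8 × 0.410 = 3.239 L·cmH2O.
× 0.098 J/(L·cmH2O) → 0.3174 J.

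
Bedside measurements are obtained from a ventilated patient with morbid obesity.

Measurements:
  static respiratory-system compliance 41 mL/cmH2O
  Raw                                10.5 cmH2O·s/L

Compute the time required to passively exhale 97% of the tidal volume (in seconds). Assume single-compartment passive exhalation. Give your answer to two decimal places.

1.51

τ = R × C = 10.5 × 41 mL/cmH2O = 10.5 × 0.041 L/cmH2O = 0.4305 s.
Exhaled fraction f = 1 − e^(−t/τ) → t = −τ·ln(1 − f) = −0.4305·ln(0.03) = 1.51 s.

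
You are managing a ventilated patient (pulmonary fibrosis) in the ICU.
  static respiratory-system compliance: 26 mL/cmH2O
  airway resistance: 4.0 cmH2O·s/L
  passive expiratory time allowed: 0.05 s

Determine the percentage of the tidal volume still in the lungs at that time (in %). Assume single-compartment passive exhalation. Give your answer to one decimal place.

61.8

τ = R × C = 4.0 × 26 mL/cmH2O = 4.0 × 0.026 L/cmH2O = 0.104 s.
Passive exhalation: V(t)/V₀ = e^(−t/τ) = e^(−0.05/0.104) = 0.6183.
Fraction remaining = 0.6183 → 61.83%.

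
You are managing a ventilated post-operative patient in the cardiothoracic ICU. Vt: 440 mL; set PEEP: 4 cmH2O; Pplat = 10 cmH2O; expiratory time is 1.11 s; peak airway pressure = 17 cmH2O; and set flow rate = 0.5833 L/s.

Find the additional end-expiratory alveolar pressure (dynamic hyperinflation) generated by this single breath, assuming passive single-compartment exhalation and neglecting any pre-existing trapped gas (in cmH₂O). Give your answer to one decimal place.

1.7

R = (PIP − Pplat)/V̇ = (17 − 10) / 0.5833 = 7.0/0.5833 = 12.001 cmH2O·s/L.
C = Vt/(Pplat − PEEP) = 440.0 / (10 − 4) = 440.0/6.0 = 73.333 mL/cmH2O.
τ = R × C = 12.001 × 0.07333 L/cmH2O = 0.88 s.
Fraction remaining = e^(−Te/τ) = e^(−1.11/0.88) = 0.2833; trapped volume = 440.0 × 0.2833 = 124.65 mL.
Additional alveolar pressure from trapping ≈ V_trapped / C = 124.65 / 73.333 = 1.7 cmH2O.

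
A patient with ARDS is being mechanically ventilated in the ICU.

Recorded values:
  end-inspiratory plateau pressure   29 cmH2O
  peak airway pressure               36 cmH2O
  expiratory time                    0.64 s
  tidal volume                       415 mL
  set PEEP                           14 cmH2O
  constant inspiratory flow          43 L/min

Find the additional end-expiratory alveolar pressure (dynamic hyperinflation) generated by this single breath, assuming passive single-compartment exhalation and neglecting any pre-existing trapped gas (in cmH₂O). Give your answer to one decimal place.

1.4

Flow: 43 L/min ÷ 60 = 0.7167 L/s.
R = (PIP − Pplat)/V̇ = (36 − 29) / 0.7167 = 7.0/0.7167 = 9.767 cmH2O·s/L.
C = Vt/(Pplat − PEEP) = 415.0 / (29 − 14) = 415.0/15.0 = 27.667 mL/cmH2O.
τ = R × C = 9.767 × 0.02767 L/cmH2O = 0.2703 s.
Fraction remaining = e^(−Te/τ) = e^(−0.64/0.2703) = 0.09369; trapped volume = 415.0 × 0.09369 = 38.881 mL.
Additional alveolar pressure from trapping ≈ V_trapped / C = 38.881 / 27.667 = 1.405 cmH2O.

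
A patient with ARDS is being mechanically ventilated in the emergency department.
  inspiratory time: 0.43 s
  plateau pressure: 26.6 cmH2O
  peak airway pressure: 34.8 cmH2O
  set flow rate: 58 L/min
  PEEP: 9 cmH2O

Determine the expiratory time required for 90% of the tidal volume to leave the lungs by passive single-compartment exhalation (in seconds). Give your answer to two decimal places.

0.46

Flow: 58 L/min ÷ 60 = 0.9667 L/s.
Vt = flow × Ti = 0.9667 L/s × 0.43 s × 1000 mL/L = 415.68 mL.
R = (PIP − Pplat)/V̇ = (34.8 − 26.6) / 0.9667 = 8.2/0.9667 = 8.482 cmH2O·s/L.
C = Vt/(Pplat − PEEP) = 415.68 / (26.6 − 9) = 415.68/17.6 = 23.618 mL/cmH2O.
τ = R × C = 8.482 × 0.02362 L/cmH2O = 0.2003 s.
t = −τ·ln(1 − 0.90) = −0.2003·ln(0.1) = 0.4612 s.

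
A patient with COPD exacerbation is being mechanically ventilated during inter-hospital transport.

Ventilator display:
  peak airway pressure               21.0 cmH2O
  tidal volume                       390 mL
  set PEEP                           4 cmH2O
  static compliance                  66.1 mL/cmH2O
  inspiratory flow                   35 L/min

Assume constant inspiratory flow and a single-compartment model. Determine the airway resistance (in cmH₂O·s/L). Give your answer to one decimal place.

19.0

Flow: 35 L/min ÷ 60 = 0.5833 L/s.
Equation of motion (constant flow): PIP = Vt/C + R·V̇ + PEEP.
R·V̇ = PIP − Vt/C − PEEP = 21.0 − 390/66.1 − 4 = 21.0 − 5.9 − 4 = 11.1 cmH2O.
R = 11.1 / 0.5833 = 19.03 cmH2O·s/L.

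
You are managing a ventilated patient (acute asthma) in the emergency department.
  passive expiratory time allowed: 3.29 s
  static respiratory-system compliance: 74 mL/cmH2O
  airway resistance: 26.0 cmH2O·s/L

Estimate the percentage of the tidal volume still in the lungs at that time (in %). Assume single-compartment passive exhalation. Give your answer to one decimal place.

18.1

τ = R × C = 26.0 × 74 mL/cmH2O = 26.0 × 0.074 L/cmH2O = 1.924 s.
Passive exhalation: V(t)/V₀ = e^(−t/τ) = e^(−3.29/1.924) = 0.1809.
Fraction remaining = 0.1809 → 18.09%.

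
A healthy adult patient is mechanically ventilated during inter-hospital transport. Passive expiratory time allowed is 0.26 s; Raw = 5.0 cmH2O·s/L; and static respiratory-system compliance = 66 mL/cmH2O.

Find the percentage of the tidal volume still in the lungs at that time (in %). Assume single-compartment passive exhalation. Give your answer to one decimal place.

45.5

τ = R × C = 5.0 × 66 mL/cmH2O = 5.0 × 0.066 L/cmH2O = 0.33 s.
Passive exhalation: V(t)/V₀ = e^(−t/τ) = e^(−0.26/0.33) = 0.4548.
Fraction remaining = 0.4548 → 45.48%.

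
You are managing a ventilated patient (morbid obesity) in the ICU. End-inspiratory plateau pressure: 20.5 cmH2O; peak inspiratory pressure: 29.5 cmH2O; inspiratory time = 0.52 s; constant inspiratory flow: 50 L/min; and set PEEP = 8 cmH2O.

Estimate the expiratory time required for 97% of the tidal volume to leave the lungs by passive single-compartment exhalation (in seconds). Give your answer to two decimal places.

Flow: 50 L/min ÷ 60 = 0.8333 L/s.
Vt = flow × Ti = 0.8333 L/s × 0.52 s × 1000 mL/L = 433.32 mL.
R = (PIP − Pplat)/V̇ = (29.5 − 20.5) / 0.8333 = 9.0/0.8333 = 10.8 cmH2O·s/L.
C = Vt/(Pplat − PEEP) = 433.32 / (20.5 − 8) = 433.32/12.5 = 34.666 mL/cmH2O.
τ = R × C = 10.8 × 0.03467 L/cmH2O = 0.3744 s.
t = −τ·ln(1 − 0.97) = −0.3744·ln(0.03) = 1.313 s.

1.31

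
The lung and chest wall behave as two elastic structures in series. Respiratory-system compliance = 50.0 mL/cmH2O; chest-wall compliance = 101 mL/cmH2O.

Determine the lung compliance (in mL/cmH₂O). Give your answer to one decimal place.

99.0

1/CL = 1/Crs − 1/Ccw.
1/CL = 1/50.0 − 1/101 = 0.0101.
CL = 99.01 mL/cmH2O.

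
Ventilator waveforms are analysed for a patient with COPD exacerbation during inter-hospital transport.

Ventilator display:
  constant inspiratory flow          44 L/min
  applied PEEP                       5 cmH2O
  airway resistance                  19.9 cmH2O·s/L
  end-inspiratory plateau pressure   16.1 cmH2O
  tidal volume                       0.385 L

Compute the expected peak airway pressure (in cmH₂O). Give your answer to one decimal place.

Flow: 44 L/min ÷ 60 = 0.7333 L/s.
PIP = Pplat + Raw × flow = 16.1 + 19.9 × 0.7333 = 16.1 + 14.593 = 30.693 cmH2O.

30.7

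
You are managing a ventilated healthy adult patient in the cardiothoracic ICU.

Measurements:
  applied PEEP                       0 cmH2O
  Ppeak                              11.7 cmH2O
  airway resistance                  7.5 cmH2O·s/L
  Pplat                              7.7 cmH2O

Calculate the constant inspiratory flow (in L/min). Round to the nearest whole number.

32

flow = (PIP − Pplat) / Raw = (11.7 − 7.7) / 7.5 = 0.5333 L/s × 60 = 31.998 L/min.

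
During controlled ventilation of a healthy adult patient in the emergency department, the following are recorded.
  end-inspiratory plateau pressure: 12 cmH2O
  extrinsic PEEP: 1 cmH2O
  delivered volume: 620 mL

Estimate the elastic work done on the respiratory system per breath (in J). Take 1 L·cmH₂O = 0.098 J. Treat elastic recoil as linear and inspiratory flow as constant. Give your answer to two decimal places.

Elastic work ≈ ½ × (Pplat − PEEP) × Vt = 0.5 × (12 − 1) × 0.620 L = 0.5 × 11.0 × 0.620 = 3.41 L·cmH2O.
× 0.098 J/(L·cmH2O) → 0.3342 J.

0.33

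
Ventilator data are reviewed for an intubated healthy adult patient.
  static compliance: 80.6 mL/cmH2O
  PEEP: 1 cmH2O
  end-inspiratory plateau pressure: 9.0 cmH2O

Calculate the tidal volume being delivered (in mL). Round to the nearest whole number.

645

Vt = Cstat × (Pplat − PEEP) = 80.6 × (9.0 − 1) = 80.6 × 8.0 = 644.8 mL.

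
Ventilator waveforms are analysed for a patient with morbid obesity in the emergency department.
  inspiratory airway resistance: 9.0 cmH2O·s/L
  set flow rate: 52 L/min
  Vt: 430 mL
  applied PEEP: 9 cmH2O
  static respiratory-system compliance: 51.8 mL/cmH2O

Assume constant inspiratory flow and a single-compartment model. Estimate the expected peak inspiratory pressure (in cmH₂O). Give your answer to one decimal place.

25.1

Flow: 52 L/min ÷ 60 = 0.8667 L/s.
Equation of motion (constant flow): PIP = Vt/C + R·V̇ + PEEP.
PIP = 430/51.8 + 9.0×0.8667 + 9 = 8.301 + 7.8 + 9 = 25.101 cmH2O.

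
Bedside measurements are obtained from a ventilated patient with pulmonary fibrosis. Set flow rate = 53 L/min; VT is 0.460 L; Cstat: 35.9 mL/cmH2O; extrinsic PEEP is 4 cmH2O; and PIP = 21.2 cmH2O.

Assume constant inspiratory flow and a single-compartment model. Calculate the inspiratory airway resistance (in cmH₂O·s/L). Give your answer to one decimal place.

Flow: 53 L/min ÷ 60 = 0.8833 L/s.
Equation of motion (constant flow): PIP = Vt/C + R·V̇ + PEEP.
R·V̇ = PIP − Vt/C − PEEP = 21.2 − 460/35.9 − 4 = 21.2 − 12.813 − 4 = 4.387 cmH2O.
R = 4.387 / 0.8833 = 4.967 cmH2O·s/L.

5.0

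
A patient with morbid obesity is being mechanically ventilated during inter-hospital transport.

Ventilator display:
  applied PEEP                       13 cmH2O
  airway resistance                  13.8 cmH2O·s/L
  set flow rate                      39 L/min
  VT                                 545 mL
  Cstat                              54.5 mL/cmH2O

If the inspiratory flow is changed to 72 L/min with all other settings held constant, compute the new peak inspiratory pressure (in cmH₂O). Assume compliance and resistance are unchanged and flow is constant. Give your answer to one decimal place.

Flow: 39 L/min ÷ 60 = 0.65 L/s.
New flow: 72 L/min ÷ 60 = 1.2 L/s.
PIP = Vt/C + R·V̇ + PEEP (constant-flow equation of motion).
Only the resistive term changes: ΔPIP = R × ΔV̇ = 13.8 × (1.2 − 0.65) = 13.8 × 0.55 = 7.59 cmH2O.
Original PIP = 545/54.5 + 13.8×0.65 + 13 = 31.97 cmH2O; new PIP = 31.97 + (7.59) = 39.56 cmH2O.

39.6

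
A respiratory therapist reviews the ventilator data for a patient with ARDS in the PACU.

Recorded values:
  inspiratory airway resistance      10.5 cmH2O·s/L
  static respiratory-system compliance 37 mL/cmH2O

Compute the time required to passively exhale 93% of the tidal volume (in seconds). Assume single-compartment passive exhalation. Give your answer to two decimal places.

1.03

τ = R × C = 10.5 × 37 mL/cmH2O = 10.5 × 0.037 L/cmH2O = 0.3885 s.
Exhaled fraction f = 1 − e^(−t/τ) → t = −τ·ln(1 − f) = −0.3885·ln(0.07) = 1.033 s.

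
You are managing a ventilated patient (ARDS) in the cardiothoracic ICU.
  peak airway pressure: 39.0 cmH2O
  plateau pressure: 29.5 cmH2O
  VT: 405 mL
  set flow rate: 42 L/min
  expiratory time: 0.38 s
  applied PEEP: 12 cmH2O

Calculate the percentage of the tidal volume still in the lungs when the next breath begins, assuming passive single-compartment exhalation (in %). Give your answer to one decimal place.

Flow: 42 L/min ÷ 60 = 0.7 L/s.
R = (PIP − Pplat)/V̇ = (39.0 − 29.5) / 0.7 = 9.5/0.7 = 13.571 cmH2O·s/L.
C = Vt/(Pplat − PEEP) = 405.0 / (29.5 − 12) = 405.0/17.5 = 23.143 mL/cmH2O.
τ = R × C = 13.571 × 0.02314 L/cmH2O = 0.314 s.
Fraction remaining at end-expiration = e^(−Te/τ) = e^(−0.38/0.314) = 0.2981 → 29.81%.

29.8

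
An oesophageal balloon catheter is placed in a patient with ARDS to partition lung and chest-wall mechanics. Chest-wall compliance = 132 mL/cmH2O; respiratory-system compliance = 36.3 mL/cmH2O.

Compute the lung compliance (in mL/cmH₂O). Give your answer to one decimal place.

1/CL = 1/Crs − 1/Ccw.
1/CL = 1/36.3 − 1/132 = 0.01997.
CL = 50.075 mL/cmH2O.

50.1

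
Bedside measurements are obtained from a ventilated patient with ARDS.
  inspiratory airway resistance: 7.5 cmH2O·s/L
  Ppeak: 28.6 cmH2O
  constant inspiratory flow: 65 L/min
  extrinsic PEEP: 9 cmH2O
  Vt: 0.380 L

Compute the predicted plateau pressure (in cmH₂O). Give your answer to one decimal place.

20.5

Flow: 65 L/min ÷ 60 = 1.0833 L/s.
Pplat = PIP − Raw × flow = 28.6 − 7.5 × 1.0833 = 28.6 − 8.125 = 20.475 cmH2O.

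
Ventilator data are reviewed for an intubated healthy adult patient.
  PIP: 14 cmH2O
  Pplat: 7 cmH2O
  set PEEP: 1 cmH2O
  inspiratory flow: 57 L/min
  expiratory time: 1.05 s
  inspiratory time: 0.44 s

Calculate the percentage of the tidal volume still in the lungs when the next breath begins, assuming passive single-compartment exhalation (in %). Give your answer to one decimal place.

Flow: 57 L/min ÷ 60 = 0.95 L/s.
Vt = flow × Ti = 0.95 L/s × 0.44 s × 1000 mL/L = 418.0 mL.
R = (PIP − Pplat)/V̇ = (14 − 7) / 0.95 = 7.0/0.95 = 7.368 cmH2O·s/L.
C = Vt/(Pplat − PEEP) = 418.0 / (7 − 1) = 418.0/6.0 = 69.667 mL/cmH2O.
τ = R × C = 7.368 × 0.06967 L/cmH2O = 0.5133 s.
Fraction remaining at end-expiration = e^(−Te/τ) = e^(−1.05/0.5133) = 0.1293 → 12.93%.

12.9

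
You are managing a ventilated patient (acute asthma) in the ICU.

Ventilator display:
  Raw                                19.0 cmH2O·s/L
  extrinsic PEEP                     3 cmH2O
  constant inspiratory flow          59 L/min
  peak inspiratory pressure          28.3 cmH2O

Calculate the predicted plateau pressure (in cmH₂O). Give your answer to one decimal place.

9.6

Flow: 59 L/min ÷ 60 = 0.9833 L/s.
Pplat = PIP − Raw × flow = 28.3 − 19.0 × 0.9833 = 28.3 − 18.683 = 9.617 cmH2O.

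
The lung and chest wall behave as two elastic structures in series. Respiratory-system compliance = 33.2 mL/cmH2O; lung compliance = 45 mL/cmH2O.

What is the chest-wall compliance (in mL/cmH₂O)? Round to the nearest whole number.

127

1/Ccw = 1/Crs − 1/CL.
1/Ccw = 1/33.2 − 1/45 = 0.007898.
Ccw = 126.61 mL/cmH2O.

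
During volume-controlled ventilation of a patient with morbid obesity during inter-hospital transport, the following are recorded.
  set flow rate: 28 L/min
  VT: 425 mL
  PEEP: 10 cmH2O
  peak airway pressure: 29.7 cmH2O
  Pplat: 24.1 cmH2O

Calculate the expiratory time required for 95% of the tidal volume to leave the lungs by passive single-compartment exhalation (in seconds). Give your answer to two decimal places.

Flow: 28 L/min ÷ 60 = 0.4667 L/s.
R = (PIP − Pplat)/V̇ = (29.7 − 24.1) / 0.4667 = 5.6/0.4667 = 11.999 cmH2O·s/L.
C = Vt/(Pplat − PEEP) = 425.0 / (24.1 − 10) = 425.0/14.1 = 30.142 mL/cmH2O.
τ = R × C = 11.999 × 0.03014 L/cmH2O = 0.3616 s.
t = −τ·ln(1 − 0.95) = −0.3616·ln(0.05) = 1.083 s.

1.08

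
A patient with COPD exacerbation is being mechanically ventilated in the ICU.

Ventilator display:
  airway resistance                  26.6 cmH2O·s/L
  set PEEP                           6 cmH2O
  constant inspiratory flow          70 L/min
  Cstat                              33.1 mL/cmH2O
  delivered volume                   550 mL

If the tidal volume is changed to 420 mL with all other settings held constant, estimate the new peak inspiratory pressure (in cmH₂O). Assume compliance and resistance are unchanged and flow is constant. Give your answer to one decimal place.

49.7

Flow: 70 L/min ÷ 60 = 1.1667 L/s.
PIP = Vt/C + R·V̇ + PEEP (constant-flow equation of motion).
Only the elastic term changes: ΔPIP = ΔVt / C = (420 − 550) / 33.1 = -3.927 cmH2O.
Original PIP = 550/33.1 + 26.6×1.1667 + 6 = 53.651 cmH2O; new PIP = 53.651 + (-3.927) = 49.724 cmH2O.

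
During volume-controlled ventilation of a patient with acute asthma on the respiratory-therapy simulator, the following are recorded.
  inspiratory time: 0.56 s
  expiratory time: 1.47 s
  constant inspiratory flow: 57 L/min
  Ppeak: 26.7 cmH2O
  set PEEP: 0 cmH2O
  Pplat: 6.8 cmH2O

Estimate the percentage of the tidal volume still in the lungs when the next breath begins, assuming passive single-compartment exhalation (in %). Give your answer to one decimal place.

40.8

Flow: 57 L/min ÷ 60 = 0.95 L/s.
Vt = flow × Ti = 0.95 L/s × 0.56 s × 1000 mL/L = 532.0 mL.
R = (PIP − Pplat)/V̇ = (26.7 − 6.8) / 0.95 = 19.9/0.95 = 20.947 cmH2O·s/L.
C = Vt/(Pplat − PEEP) = 532.0 / (6.8 − 0) = 532.0/6.8 = 78.235 mL/cmH2O.
τ = R × C = 20.947 × 0.07824 L/cmH2O = 1.639 s.
Fraction remaining at end-expiration = e^(−Te/τ) = e^(−1.47/1.639) = 0.4078 → 40.78%.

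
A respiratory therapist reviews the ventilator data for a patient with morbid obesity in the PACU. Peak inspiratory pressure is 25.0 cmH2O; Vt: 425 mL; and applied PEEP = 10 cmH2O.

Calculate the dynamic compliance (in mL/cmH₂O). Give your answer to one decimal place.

28.3

Dynamic compliance = Vt / (PIP − PEEP) = 425 / (25.0 − 10) = 425 / 15.0 = 28.333 mL/cmH2O.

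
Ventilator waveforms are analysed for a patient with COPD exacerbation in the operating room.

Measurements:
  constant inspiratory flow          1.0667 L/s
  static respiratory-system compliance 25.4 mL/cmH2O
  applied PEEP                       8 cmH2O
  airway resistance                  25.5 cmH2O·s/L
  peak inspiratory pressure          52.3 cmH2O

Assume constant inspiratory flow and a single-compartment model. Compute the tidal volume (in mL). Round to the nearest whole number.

Equation of motion (constant flow): PIP = Vt/C + R·V̇ + PEEP.
Vt/C = PIP − R·V̇ − PEEP = 52.3 − 27.201 − 8 = 17.099 cmH2O.
Vt = C × 17.099 = 25.4 × 17.099 = 434.31 mL.

434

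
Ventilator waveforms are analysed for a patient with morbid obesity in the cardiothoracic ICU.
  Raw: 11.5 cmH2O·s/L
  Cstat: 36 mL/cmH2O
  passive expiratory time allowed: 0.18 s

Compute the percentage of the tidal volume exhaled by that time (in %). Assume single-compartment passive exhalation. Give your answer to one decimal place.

35.3

τ = R × C = 11.5 × 36 mL/cmH2O = 11.5 × 0.036 L/cmH2O = 0.414 s.
Passive exhalation: V(t)/V₀ = e^(−t/τ) = e^(−0.18/0.414) = 0.6474.
Fraction exhaled = 1 − 0.6474 = 0.3526 → 35.26%.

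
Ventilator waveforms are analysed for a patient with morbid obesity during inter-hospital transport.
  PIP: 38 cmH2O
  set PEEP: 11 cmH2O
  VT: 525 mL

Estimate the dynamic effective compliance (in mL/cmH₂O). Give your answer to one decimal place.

19.4

Dynamic compliance = Vt / (PIP − PEEP) = 525 / (38 − 11) = 525 / 27.0 = 19.444 mL/cmH2O.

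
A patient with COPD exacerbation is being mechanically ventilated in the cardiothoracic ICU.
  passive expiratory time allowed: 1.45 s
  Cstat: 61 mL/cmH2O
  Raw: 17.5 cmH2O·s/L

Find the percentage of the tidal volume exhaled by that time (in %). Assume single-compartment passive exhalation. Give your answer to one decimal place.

74.3

τ = R × C = 17.5 × 61 mL/cmH2O = 17.5 × 0.061 L/cmH2O = 1.068 s.
Passive exhalation: V(t)/V₀ = e^(−t/τ) = e^(−1.45/1.068) = 0.2573.
Fraction exhaled = 1 − 0.2573 = 0.7427 → 74.27%.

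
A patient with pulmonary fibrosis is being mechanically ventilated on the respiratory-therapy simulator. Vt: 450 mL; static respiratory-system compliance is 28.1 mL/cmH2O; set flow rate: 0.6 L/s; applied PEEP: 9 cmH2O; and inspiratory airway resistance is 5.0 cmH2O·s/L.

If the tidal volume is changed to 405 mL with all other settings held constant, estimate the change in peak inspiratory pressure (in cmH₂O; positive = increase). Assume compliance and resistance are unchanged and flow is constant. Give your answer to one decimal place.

-1.6

PIP = Vt/C + R·V̇ + PEEP (constant-flow equation of motion).
Only the elastic term changes: ΔPIP = ΔVt / C = (405 − 450) / 28.1 = -1.601 cmH2O.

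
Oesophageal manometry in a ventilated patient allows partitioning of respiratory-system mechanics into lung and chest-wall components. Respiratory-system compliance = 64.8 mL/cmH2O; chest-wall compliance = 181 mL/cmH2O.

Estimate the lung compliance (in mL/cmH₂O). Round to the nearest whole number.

1/CL = 1/Crs − 1/Ccw.
1/CL = 1/64.8 − 1/181 = 0.009907.
CL = 100.94 mL/cmH2O.

101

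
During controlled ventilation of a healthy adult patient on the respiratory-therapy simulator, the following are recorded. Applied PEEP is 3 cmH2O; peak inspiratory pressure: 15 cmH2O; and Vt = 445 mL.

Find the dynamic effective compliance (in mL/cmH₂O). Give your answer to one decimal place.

Dynamic compliance = Vt / (PIP − PEEP) = 445 / (15 − 3) = 445 / 12.0 = 37.083 mL/cmH2O.

37.1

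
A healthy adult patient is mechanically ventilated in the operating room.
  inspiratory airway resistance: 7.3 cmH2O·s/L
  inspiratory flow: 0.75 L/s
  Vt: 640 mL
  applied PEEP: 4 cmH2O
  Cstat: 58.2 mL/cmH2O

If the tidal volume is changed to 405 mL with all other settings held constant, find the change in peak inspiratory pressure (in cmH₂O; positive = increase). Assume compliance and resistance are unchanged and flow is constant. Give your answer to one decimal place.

PIP = Vt/C + R·V̇ + PEEP (constant-flow equation of motion).
Only the elastic term changes: ΔPIP = ΔVt / C = (405 − 640) / 58.2 = -4.038 cmH2O.

-4.0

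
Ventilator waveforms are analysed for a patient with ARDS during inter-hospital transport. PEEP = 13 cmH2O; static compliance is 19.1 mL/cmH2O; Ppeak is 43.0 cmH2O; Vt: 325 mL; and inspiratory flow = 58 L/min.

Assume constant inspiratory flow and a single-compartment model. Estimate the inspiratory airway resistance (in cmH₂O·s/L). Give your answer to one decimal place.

Flow: 58 L/min ÷ 60 = 0.9667 L/s.
Equation of motion (constant flow): PIP = Vt/C + R·V̇ + PEEP.
R·V̇ = PIP − Vt/C − PEEP = 43.0 − 325/19.1 − 13 = 43.0 − 17.016 − 13 = 12.984 cmH2O.
R = 12.984 / 0.9667 = 13.431 cmH2O·s/L.

13.4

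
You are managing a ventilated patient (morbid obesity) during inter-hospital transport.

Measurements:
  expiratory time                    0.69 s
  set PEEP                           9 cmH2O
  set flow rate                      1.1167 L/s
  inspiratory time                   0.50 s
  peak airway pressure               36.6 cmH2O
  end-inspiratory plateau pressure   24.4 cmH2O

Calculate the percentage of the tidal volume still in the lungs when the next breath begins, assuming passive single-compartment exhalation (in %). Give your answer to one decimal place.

17.5

Vt = flow × Ti = 1.1167 L/s × 0.50 s × 1000 mL/L = 558.35 mL.
R = (PIP − Pplat)/V̇ = (36.6 − 24.4) / 1.1167 = 12.2/1.1167 = 10.925 cmH2O·s/L.
C = Vt/(Pplat − PEEP) = 558.35 / (24.4 − 9) = 558.35/15.4 = 36.256 mL/cmH2O.
τ = R × C = 10.925 × 0.03626 L/cmH2O = 0.3961 s.
Fraction remaining at end-expiration = e^(−Te/τ) = e^(−0.69/0.3961) = 0.1752 → 17.52%.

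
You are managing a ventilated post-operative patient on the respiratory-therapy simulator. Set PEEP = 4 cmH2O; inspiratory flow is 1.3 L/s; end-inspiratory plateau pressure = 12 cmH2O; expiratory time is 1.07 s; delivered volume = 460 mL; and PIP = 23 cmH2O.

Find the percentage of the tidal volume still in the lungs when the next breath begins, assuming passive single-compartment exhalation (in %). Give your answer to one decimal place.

R = (PIP − Pplat)/V̇ = (23 − 12) / 1.3 = 11.0/1.3 = 8.462 cmH2O·s/L.
C = Vt/(Pplat − PEEP) = 460.0 / (12 − 4) = 460.0/8.0 = 57.5 mL/cmH2O.
τ = R × C = 8.462 × 0.0575 L/cmH2O = 0.4866 s.
Fraction remaining at end-expiration = e^(−Te/τ) = e^(−1.07/0.4866) = 0.1109 → 11.09%.

11.1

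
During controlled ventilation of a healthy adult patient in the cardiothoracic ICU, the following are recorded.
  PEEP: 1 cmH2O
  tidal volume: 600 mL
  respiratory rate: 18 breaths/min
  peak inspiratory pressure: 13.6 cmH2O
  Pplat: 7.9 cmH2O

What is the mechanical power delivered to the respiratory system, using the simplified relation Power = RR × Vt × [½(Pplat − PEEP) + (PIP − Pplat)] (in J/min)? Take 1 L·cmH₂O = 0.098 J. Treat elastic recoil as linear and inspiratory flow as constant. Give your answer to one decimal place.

9.7

Per-breath work = Vt × [½(Pplat−PEEP) + (PIP−Pplat)] = 0.600 × [0.5×6.9 + 5.7] = 0.600 × 9.15 = 5.49 L·cmH2O.
Power = 18 × 5.49 = 98.82 L·cmH2O/min.
× 0.098 J/(L·cmH2O) → 9.684 J/min.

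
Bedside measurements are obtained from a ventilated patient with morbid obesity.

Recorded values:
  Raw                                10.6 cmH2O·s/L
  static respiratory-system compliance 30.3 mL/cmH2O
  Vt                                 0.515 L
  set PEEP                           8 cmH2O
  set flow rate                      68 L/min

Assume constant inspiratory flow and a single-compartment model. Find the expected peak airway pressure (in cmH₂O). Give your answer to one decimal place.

37.0

Flow: 68 L/min ÷ 60 = 1.1333 L/s.
Equation of motion (constant flow): PIP = Vt/C + R·V̇ + PEEP.
PIP = 515/30.3 + 10.6×1.1333 + 8 = 16.997 + 12.013 + 8 = 37.01 cmH2O.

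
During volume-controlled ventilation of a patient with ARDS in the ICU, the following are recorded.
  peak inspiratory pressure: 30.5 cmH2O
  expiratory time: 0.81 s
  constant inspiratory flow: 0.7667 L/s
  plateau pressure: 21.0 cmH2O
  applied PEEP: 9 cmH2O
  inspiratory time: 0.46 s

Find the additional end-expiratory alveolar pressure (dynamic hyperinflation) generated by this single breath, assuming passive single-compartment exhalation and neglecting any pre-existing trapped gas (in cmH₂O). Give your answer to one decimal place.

Vt = flow × Ti = 0.7667 L/s × 0.46 s × 1000 mL/L = 352.68 mL.
R = (PIP − Pplat)/V̇ = (30.5 − 21.0) / 0.7667 = 9.5/0.7667 = 12.391 cmH2O·s/L.
C = Vt/(Pplat − PEEP) = 352.68 / (21.0 − 9) = 352.68/12.0 = 29.39 mL/cmH2O.
τ = R × C = 12.391 × 0.02939 L/cmH2O = 0.3642 s.
Fraction remaining = e^(−Te/τ) = e^(−0.81/0.3642) = 0.1082; trapped volume = 352.68 × 0.1082 = 38.16 mL.
Additional alveolar pressure from trapping ≈ V_trapped / C = 38.16 / 29.39 = 1.298 cmH2O.

1.3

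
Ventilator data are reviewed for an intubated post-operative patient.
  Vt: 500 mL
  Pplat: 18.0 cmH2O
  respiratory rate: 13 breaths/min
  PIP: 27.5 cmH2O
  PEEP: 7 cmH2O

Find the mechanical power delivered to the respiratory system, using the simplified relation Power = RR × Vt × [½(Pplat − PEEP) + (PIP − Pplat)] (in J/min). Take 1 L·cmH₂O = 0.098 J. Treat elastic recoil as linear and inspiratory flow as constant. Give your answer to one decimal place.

Per-breath work = Vt × [½(Pplat−PEEP) + (PIP−Pplat)] = 0.500 × [0.5×11.0 + 9.5] = 0.500 × 15.0 = 7.5 L·cmH2O.
Power = 13 × 7.5 = 97.5 L·cmH2O/min.
× 0.098 J/(L·cmH2O) → 9.555 J/min.

9.6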